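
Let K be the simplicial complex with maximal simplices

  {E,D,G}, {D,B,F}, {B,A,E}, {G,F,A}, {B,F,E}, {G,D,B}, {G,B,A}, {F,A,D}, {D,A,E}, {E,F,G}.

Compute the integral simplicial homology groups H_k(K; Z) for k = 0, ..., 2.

Take the total order A < B < D < E < F < G on the vertex set. Then K (dimension 2) consists of the simplices:

  0-simplices (6): A, B, D, E, F, G
  1-simplices (15): AB, AD, AE, AF, AG, BD, BE, BF, BG, DE, DF, DG, EF, EG, FG
  2-simplices (10): ABE, ABG, ADE, ADF, AFG, BDF, BDG, BEF, DEG, EFG

so the chain groups are C_0 ≅ Z^6, C_1 ≅ Z^15, C_2 ≅ Z^10.

The boundary map ∂_1: C_1 → C_0 sends each edge [p,q] (with p < q) to q − p. For instance
  ∂FG = G − F.
As a 6×15 matrix over Z this has rank 5, with invariant factors (1,1,1,1,1).

∂_2: C_2 → C_1 maps a triangle to the signed sum of its edges. For instance
  ∂ADF = DF − AF + AD,
  ∂EFG = FG − EG + EF.
As a 15×10 matrix over Z this has rank 10, with invariant factors (1,1,1,1,1,1,1,1,1,2).

From H_k ≅ ker(∂_k) / im(∂_{k+1}) we obtain:

  H_0: rank C_0 − rank ∂_1 = 6 − 5 = 1, and the invariant factors of ∂_1 are all 1, so H_0 = Z.
  H_1: rank ker ∂_1 − rank ∂_2 = (15 − 5) − 10 = 0, and ∂_2 has invariant factor 2 > 1, so H_1 = Z/2.
  H_2: rank ker ∂_2 − rank ∂_3 = (10 − 10) − 0 = 0, and there is no ∂_3, so H_2 = 0.

As a check, the Euler characteristic is 6 − 15 + 10 = 1, which agrees with 1 − 0 + 0 = 1.
(K is a triangulation of the real projective plane RP^2.)

H_0 = Z,  H_1 = Z/2,  H_2 = 0.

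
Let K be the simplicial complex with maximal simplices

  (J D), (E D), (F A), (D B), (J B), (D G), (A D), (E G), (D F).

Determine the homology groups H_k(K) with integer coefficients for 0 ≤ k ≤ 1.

H_0 = Z,  H_1 = Z^3.

Order the vertices as A < B < D < E < F < G < J. Listing each simplex with vertices in this order, K has dimension 1 with simplices:

  0-simplices (7): A, B, D, E, F, G, J
  1-simplices (9): AD, AF, BD, BJ, DE, DF, DG, DJ, EG

Hence C_0 ≅ Z^7, C_1 ≅ Z^9.

Boundary ∂_1: C_1 → C_0 maps an edge to its endpoints' difference, ∂[p,q] = q − p. For instance
  ∂DJ = J − D.
The resulting 7×9 matrix has rank 6, and its Smith normal form has invariant factors (1,1,1,1,1,1).

From H_k ≅ ker(∂_k) / im(∂_{k+1}) we obtain:

  H_0: rank C_0 − rank ∂_1 = 7 − 6 = 1, and the invariant factors of ∂_1 are all 1, so H_0 ≅ Z.
  H_1: rank ker ∂_1 − rank ∂_2 = (9 − 6) − 0 = 3, and there is no ∂_2, so H_1 ≅ Z^3.

As a check, the Euler characteristic is 7 − 9 = -2, which agrees with 1 − 3 = -2.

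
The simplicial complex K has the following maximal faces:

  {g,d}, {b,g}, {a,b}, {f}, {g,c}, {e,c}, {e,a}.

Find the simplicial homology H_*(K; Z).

Take the total order a < b < c < d < e < f < g on the vertex set. Then K (dimension 1) consists of the simplices:

  0-simplices (7): a, b, c, d, e, f, g
  1-simplices (6): ab, ae, bg, ce, cg, dg

giving chain groups C_0 ≅ Z^7, C_1 ≅ Z^6.

∂_1: C_1 → C_0 sends each edge [p,q] (with p < q) to q − p.
This gives a 7×6 integer matrix of rank 5; reducing to Smith normal form yields diagonal entries (1,1,1,1,1).

Now H_k = ker ∂_k / im ∂_{k+1}, so:

  H_0: rank C_0 − rank ∂_1 = 7 − 5 = 2, and the invariant factors of ∂_1 are all 1, so H_0 = Z^2.
  H_1: rank ker ∂_1 − rank ∂_2 = (6 − 5) − 0 = 1, and there is no ∂_2, so H_1 = Z.

As a check, the Euler characteristic is 7 − 6 = 1, which agrees with 2 − 1 = 1.

H_0 ≅ Z^2,  H_1 ≅ Z.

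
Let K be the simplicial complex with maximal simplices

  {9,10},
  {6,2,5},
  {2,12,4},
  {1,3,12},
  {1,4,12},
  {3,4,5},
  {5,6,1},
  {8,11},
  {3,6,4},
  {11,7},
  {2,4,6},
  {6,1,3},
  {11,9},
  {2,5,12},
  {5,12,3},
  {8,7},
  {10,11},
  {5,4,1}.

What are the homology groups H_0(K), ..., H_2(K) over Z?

H_0 ≅ Z^2,  H_1 ≅ Z^2 ⊕ Z/2,  H_2 = 0.

Take the total order 1 < 2 < 3 < 4 < 5 < 6 < 7 < 8 < 9 < 10 < 11 < 12 on the vertex set. Then K (dimension 2) consists of the simplices:

  0-simplices (12): [1], [2], [3], [4], [5], [6], [7], [8], [9], [10], [11], [12]
  1-simplices (24): (24 of them)
  2-simplices (12): [1,3,6], [1,3,12], [1,4,5], [1,4,12], [1,5,6], [2,4,6], [2,4,12], [2,5,6], [2,5,12], [3,4,5], [3,4,6], [3,5,12]

giving chain groups C_0 ≅ Z^12, C_1 ≅ Z^24, C_2 ≅ Z^12.

The boundary map ∂_1: C_1 → C_0 sends each edge [p,q] (with p < q) to q − p. For instance
  ∂[1,5] = [5] − [1].
This gives a 12×24 integer matrix of rank 10; reducing to Smith normal form yields diagonal entries (1,1,1,1,1,1,1,1,1,1).

∂_2: C_2 → C_1 sends each 2-simplex [p,q,r] to [q,r] − [p,r] + [p,q]. For instance
  ∂[1,5,6] = [5,6] − [1,6] + [1,5],
  ∂[1,4,5] = [4,5] − [1,5] + [1,4].
The resulting 24×12 matrix has rank 12, and its Smith normal form has invariant factors (1,1,1,1,1,1,1,1,1,1,1,2).

Computing H_k = (kernel of ∂_k) / (image of ∂_{k+1}):

  H_0: rank C_0 − rank ∂_1 = 12 − 10 = 2, and the invariant factors of ∂_1 are all 1, so H_0 = Z^2.
  H_1: rank ker ∂_1 − rank ∂_2 = (24 − 10) − 12 = 2, and ∂_2 has invariant factor 2 > 1, so H_1 = Z^2 ⊕ Z/2.
  H_2: rank ker ∂_2 − rank ∂_3 = (12 − 12) − 0 = 0, and there is no ∂_3, so H_2 = 0.

As a check, the Euler characteristic is 12 − 24 + 12 = 0, which agrees with 2 − 2 + 0 = 0.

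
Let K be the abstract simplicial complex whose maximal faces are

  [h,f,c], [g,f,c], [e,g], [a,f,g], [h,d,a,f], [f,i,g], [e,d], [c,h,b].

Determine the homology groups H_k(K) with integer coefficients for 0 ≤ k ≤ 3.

Order the vertices as a < b < c < d < e < f < g < h < i. Listing each simplex with vertices in this order, K has dimension 3 with simplices:

  0-simplices (9): a, b, c, d, e, f, g, h, i
  1-simplices (17): ad, af, ag, ah, bc, bh, cf, cg, ch, de, df, dh, eg, fg, fh, fi, gi
  2-simplices (9): adf, adh, afg, afh, bch, cfg, cfh, dfh, fgi
  3-simplices (1): adfh

giving chain groups C_0 ≅ Z^9, C_1 ≅ Z^17, C_2 ≅ Z^9, C_3 ≅ Z^1.

Boundary ∂_1: C_1 → C_0 sends each edge [p,q] (with p < q) to q − p.
As a 9×17 matrix over Z this has rank 8, with invariant factors (1,1,1,1,1,1,1,1).

The boundary map ∂_2: C_2 → C_1 sends each 2-simplex [p,q,r] to [q,r] − [p,r] + [p,q]. For instance
  ∂adf = df − af + ad,
  ∂dfh = fh − dh + df.
The 17×9 boundary matrix has rank 8 and Smith normal form diag(1,1,1,1,1,1,1,1).

∂_3: C_3 → C_2 sends each 3-simplex σ to the alternating sum Σ_i (−1)^i (σ with its i-th vertex removed). For instance
  ∂adfh = dfh − afh + adh − adf.
The resulting 9×1 matrix has rank 1, and its Smith normal form has invariant factors (1).

Now H_k = ker ∂_k / im ∂_{k+1}, so:

  H_0: rank C_0 − rank ∂_1 = 9 − 8 = 1, and the invariant factors of ∂_1 are all 1, so H_0 ≅ Z.
  H_1: rank ker ∂_1 − rank ∂_2 = (17 − 8) − 8 = 1, and the invariant factors of ∂_2 are all 1, so H_1 ≅ Z.
  H_2: rank ker ∂_2 − rank ∂_3 = (9 − 8) − 1 = 0, and the invariant factors of ∂_3 are all 1, so H_2 ≅ 0.
  H_3: rank ker ∂_3 − rank ∂_4 = (1 − 1) − 0 = 0, and there is no ∂_4, so H_3 ≅ 0.

As a check, the Euler characteristic is 9 − 17 + 9 − 1 = 0, which agrees with 1 − 1 + 0 − 0 = 0.

H_0 ≅ Z,  H_1 ≅ Z,  H_2 = 0,  H_3 = 0.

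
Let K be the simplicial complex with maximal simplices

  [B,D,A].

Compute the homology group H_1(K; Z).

Take the total order A < B < D on the vertex set. Then K (dimension 2) consists of the simplices:

  0-simplices (3): A, B, D
  1-simplices (3): AB, AD, BD
  2-simplices (1): ABD

Hence C_0 ≅ Z^3, C_1 ≅ Z^3, C_2 ≅ Z^1.

Boundary ∂_1: C_1 → C_0 is given by ∂[p,q] = [q] − [p]. For instance
  ∂BD = D − B.
The 3×3 boundary matrix has rank 2 and Smith normal form diag(1,1).

Boundary ∂_2: C_2 → C_1 sends each 2-simplex [p,q,r] to [q,r] − [p,r] + [p,q]. For instance
  ∂ABD = BD − AD + AB.
The resulting 3×1 matrix has rank 1, and its Smith normal form has invariant factors (1).

Reading off H_k = ker ∂_k / im ∂_{k+1}:

  H_1: rank ker ∂_1 − rank ∂_2 = (3 − 2) − 1 = 0, and the invariant factors of ∂_2 are all 1, so H_1 = 0.

H_1 = 0.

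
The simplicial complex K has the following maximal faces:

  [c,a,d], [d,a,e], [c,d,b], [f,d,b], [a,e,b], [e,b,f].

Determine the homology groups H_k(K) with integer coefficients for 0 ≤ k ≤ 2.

H_0 ≅ Z,  H_1 ≅ Z,  H_2 = 0.

Take the total order a < b < c < d < e < f on the vertex set. Then K (dimension 2) consists of the simplices:

  0-simplices (6): a, b, c, d, e, f
  1-simplices (12): ab, ac, ad, ae, bc, bd, be, bf, cd, de, df, ef
  2-simplices (6): abe, acd, ade, bcd, bdf, bef

giving chain groups C_0 ≅ Z^6, C_1 ≅ Z^12, C_2 ≅ Z^6.

∂_1: C_1 → C_0 maps an edge to its endpoints' difference, ∂[p,q] = q − p. For instance
  ∂de = e − d.
The 6×12 boundary matrix has rank 5 and Smith normal form diag(1,1,1,1,1).

Boundary ∂_2: C_2 → C_1 maps a triangle to the signed sum of its edges. For instance
  ∂bdf = df − bf + bd,
  ∂bef = ef − bf + be.
As a 12×6 matrix over Z this has rank 6, with invariant factors (1,1,1,1,1,1).

Now H_k = ker ∂_k / im ∂_{k+1}, so:

  H_0: rank C_0 − rank ∂_1 = 6 − 5 = 1, and the invariant factors of ∂_1 are all 1, so H_0 ≅ Z.
  H_1: rank ker ∂_1 − rank ∂_2 = (12 − 5) − 6 = 1, and the invariant factors of ∂_2 are all 1, so H_1 ≅ Z.
  H_2: rank ker ∂_2 − rank ∂_3 = (6 − 6) − 0 = 0, and there is no ∂_3, so H_2 ≅ 0.

As a check, the Euler characteristic is 6 − 12 + 6 = 0, which agrees with 1 − 1 + 0 = 0.
(K is a triangulation of the cylinder S^1 x I.)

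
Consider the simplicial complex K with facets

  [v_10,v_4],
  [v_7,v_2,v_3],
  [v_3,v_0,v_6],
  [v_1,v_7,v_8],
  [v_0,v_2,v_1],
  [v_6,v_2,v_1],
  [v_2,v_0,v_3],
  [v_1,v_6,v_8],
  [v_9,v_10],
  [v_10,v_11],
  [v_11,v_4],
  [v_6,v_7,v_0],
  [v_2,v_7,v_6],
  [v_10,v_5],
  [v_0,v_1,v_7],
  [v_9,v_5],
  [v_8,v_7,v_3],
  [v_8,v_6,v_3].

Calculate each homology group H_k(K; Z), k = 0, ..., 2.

H_0 ≅ Z^2,  H_1 ≅ Z^2 ⊕ Z/2,  H_2 = 0.

Order the vertices as v_0 < v_1 < v_2 < v_3 < v_4 < v_5 < v_6 < v_7 < v_8 < v_9 < v_10 < v_11. Listing each simplex with vertices in this order, K has dimension 2 with simplices:

  0-simplices (12): [v_0], [v_1], [v_2], [v_3], [v_4], [v_5], [v_6], [v_7], [v_8], [v_9], [v_10], [v_11]
  1-simplices (24): (24 of them)
  2-simplices (12): (12 of them)

giving chain groups C_0 ≅ Z^12, C_1 ≅ Z^24, C_2 ≅ Z^12.

Boundary ∂_1: C_1 → C_0 is given by ∂[p,q] = [q] − [p]. For instance
  ∂[v_0,v_1] = [v_1] − [v_0].
The resulting 12×24 matrix has rank 10, and its Smith normal form has invariant factors (1,1,1,1,1,1,1,1,1,1).

∂_2: C_2 → C_1 acts by ∂[p,q,r] = [q,r] − [p,r] + [p,q]. For instance
  ∂[v_0,v_1,v_7] = [v_1,v_7] − [v_0,v_7] + [v_0,v_1],
  ∂[v_2,v_6,v_7] = [v_6,v_7] − [v_2,v_7] + [v_2,v_6].
The 24×12 boundary matrix has rank 12 and Smith normal form diag(1,1,1,1,1,1,1,1,1,1,1,2).

Now H_k = ker ∂_k / im ∂_{k+1}, so:

  H_0: rank C_0 − rank ∂_1 = 12 − 10 = 2, and the invariant factors of ∂_1 are all 1, so H_0 ≅ Z^2.
  H_1: rank ker ∂_1 − rank ∂_2 = (24 − 10) − 12 = 2, and ∂_2 has invariant factor 2 > 1, so H_1 ≅ Z^2 ⊕ Z/2.
  H_2: rank ker ∂_2 − rank ∂_3 = (12 − 12) − 0 = 0, and there is no ∂_3, so H_2 ≅ 0.

As a check, the Euler characteristic is 12 − 24 + 12 = 0, which agrees with 2 − 2 + 0 = 0.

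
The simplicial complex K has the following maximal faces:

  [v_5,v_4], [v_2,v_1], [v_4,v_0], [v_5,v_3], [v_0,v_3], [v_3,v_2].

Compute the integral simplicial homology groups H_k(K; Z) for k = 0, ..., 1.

Order the vertices as v_0 < v_1 < v_2 < v_3 < v_4 < v_5. Listing each simplex with vertices in this order, K has dimension 1 with simplices:

  0-simplices (6): [v_0], [v_1], [v_2], [v_3], [v_4], [v_5]
  1-simplices (6): [v_0,v_3], [v_0,v_4], [v_1,v_2], [v_2,v_3], [v_3,v_5], [v_4,v_5]

so the chain groups are C_0 ≅ Z^6, C_1 ≅ Z^6.

∂_1: C_1 → C_0 maps an edge to its endpoints' difference, ∂[p,q] = q − p.
This gives a 6×6 integer matrix of rank 5; reducing to Smith normal form yields diagonal entries (1,1,1,1,1).

Computing H_k = (kernel of ∂_k) / (image of ∂_{k+1}):

  H_0: rank C_0 − rank ∂_1 = 6 − 5 = 1, and the invariant factors of ∂_1 are all 1, so H_0 ≅ Z.
  H_1: rank ker ∂_1 − rank ∂_2 = (6 − 5) − 0 = 1, and there is no ∂_2, so H_1 ≅ Z.

As a check, the Euler characteristic is 6 − 6 = 0, which agrees with 1 − 1 = 0.

H_0 = Z,  H_1 = Z.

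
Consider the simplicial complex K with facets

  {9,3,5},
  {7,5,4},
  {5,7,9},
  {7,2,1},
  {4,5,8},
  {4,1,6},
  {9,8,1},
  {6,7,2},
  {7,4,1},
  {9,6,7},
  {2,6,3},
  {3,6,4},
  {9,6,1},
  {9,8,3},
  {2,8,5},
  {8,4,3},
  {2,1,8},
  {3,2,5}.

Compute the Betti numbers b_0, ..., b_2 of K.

K has 9 vertices, 27 edges, 18 triangles.
rank ∂_0 = 0, rank ∂_1 = 8 ⇒ b_0 = 9 − 0 − 8 = 1; all invariant factors of ∂_1 are 1 so no torsion. So H_0 = Z.
rank ∂_1 = 8, rank ∂_2 = 18 ⇒ b_1 = 27 − 8 − 18 = 1; ∂_2 has invariant factor(s) [2] giving torsion. So H_1 = Z ⊕ Z/2.
rank ∂_2 = 18, rank ∂_3 = 0 ⇒ b_2 = 18 − 18 − 0 = 0. So H_2 = 0.

b_0 = 1, b_1 = 1, b_2 = 0.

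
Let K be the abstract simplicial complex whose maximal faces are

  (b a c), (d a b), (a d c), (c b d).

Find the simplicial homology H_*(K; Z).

K has 4 vertices, 6 edges, 4 triangles.
rank ∂_0 = 0, rank ∂_1 = 3 ⇒ b_0 = 4 − 0 − 3 = 1; all invariant factors of ∂_1 are 1 so no torsion. So H_0 ≅ Z.
rank ∂_1 = 3, rank ∂_2 = 3 ⇒ b_1 = 6 − 3 − 3 = 0; all invariant factors of ∂_2 are 1 so no torsion. So H_1 ≅ 0.
rank ∂_2 = 3, rank ∂_3 = 0 ⇒ b_2 = 4 − 3 − 0 = 1. So H_2 ≅ Z.

H_0 ≅ Z,  H_1 = 0,  H_2 ≅ Z.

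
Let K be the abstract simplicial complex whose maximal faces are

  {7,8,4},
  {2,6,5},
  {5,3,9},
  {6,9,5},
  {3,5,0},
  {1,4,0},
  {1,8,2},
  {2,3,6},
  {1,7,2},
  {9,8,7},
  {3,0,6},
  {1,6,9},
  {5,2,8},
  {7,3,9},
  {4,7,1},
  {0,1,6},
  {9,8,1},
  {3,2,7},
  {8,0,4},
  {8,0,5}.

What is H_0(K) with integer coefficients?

Take the total order 0 < 1 < 2 < 3 < 4 < 5 < 6 < 7 < 8 < 9 on the vertex set. Then K (dimension 2) consists of the simplices:

  0-simplices (10): [0], [1], [2], [3], [4], [5], [6], [7], [8], [9]
  1-simplices (30): (30 of them)
  2-simplices (20): (20 of them)

giving chain groups C_0 ≅ Z^10, C_1 ≅ Z^30, C_2 ≅ Z^20.

Boundary ∂_1: C_1 → C_0 maps an edge to its endpoints' difference, ∂[p,q] = q − p. For instance
  ∂[7,8] = [8] − [7].
This gives a 10×30 integer matrix of rank 9; reducing to Smith normal form yields diagonal entries (1,1,1,1,1,1,1,1,1).

The boundary map ∂_2: C_2 → C_1 maps a triangle to the signed sum of its edges. For instance
  ∂[1,2,7] = [2,7] − [1,7] + [1,2],
  ∂[2,3,6] = [3,6] − [2,6] + [2,3].
The resulting 30×20 matrix has rank 20, and its Smith normal form has invariant factors (1,1,1,1,1,1,1,1,1,1,1,1,1,1,1,1,1,1,1,2).

Now H_k = ker ∂_k / im ∂_{k+1}, so:

  H_0: rank C_0 − rank ∂_1 = 10 − 9 = 1, and the invariant factors of ∂_1 are all 1, so H_0 = Z.

(K is a triangulation of the Klein bottle.)

H_0 = Z.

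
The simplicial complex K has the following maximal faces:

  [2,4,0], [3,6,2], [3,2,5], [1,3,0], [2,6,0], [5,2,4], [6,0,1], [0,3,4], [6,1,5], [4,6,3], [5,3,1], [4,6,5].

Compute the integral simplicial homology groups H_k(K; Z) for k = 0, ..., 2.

Fix the vertex order 0 < 1 < 2 < 3 < 4 < 5 < 6 and write every simplex with vertices in increasing order. Then dim K = 2 and the simplices of K are:

  0-simplices (7): [0], [1], [2], [3], [4], [5], [6]
  1-simplices (18): [0,1], [0,2], [0,3], [0,4], [0,6], [1,3], [1,5], [1,6], [2,3], [2,4], [2,5], [2,6], [3,4], [3,5], [3,6], [4,5], [4,6], [5,6]
  2-simplices (12): [0,1,3], [0,1,6], [0,2,4], [0,2,6], [0,3,4], [1,3,5], [1,5,6], [2,3,5], [2,3,6], [2,4,5], [3,4,6], [4,5,6]

Hence C_0 ≅ Z^7, C_1 ≅ Z^18, C_2 ≅ Z^12.

∂_1: C_1 → C_0 sends each edge [p,q] (with p < q) to q − p. For instance
  ∂[4,6] = [6] − [4].
This gives a 7×18 integer matrix of rank 6; reducing to Smith normal form yields diagonal entries (1,1,1,1,1,1).

Boundary ∂_2: C_2 → C_1 sends each 2-simplex [p,q,r] to [q,r] − [p,r] + [p,q]. For instance
  ∂[4,5,6] = [5,6] − [4,6] + [4,5],
  ∂[0,3,4] = [3,4] − [0,4] + [0,3].
As a 18×12 matrix over Z this has rank 12, with invariant factors (1,1,1,1,1,1,1,1,1,1,1,2).

Computing H_k = (kernel of ∂_k) / (image of ∂_{k+1}):

  H_0: rank C_0 − rank ∂_1 = 7 − 6 = 1, and the invariant factors of ∂_1 are all 1, so H_0 = Z.
  H_1: rank ker ∂_1 − rank ∂_2 = (18 − 6) − 12 = 0, and ∂_2 has invariant factor 2 > 1, so H_1 = Z/2.
  H_2: rank ker ∂_2 − rank ∂_3 = (12 − 12) − 0 = 0, and there is no ∂_3, so H_2 = 0.

As a check, the Euler characteristic is 7 − 18 + 12 = 1, which agrees with 1 − 0 + 0 = 1.

H_0 ≅ Z,  H_1 ≅ Z/2,  H_2 = 0.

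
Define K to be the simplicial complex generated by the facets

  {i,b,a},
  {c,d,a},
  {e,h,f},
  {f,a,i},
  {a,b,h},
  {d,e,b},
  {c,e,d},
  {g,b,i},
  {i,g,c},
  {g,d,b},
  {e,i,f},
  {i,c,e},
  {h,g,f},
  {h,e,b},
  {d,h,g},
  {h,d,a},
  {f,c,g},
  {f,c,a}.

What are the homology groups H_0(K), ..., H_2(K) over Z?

H_0 = Z,  H_1 = Z ⊕ Z/2Z,  H_2 = 0.

K has 9 vertices, 27 edges, 18 triangles.
rank ∂_0 = 0, rank ∂_1 = 8 ⇒ b_0 = 9 − 0 − 8 = 1; all invariant factors of ∂_1 are 1 so no torsion. So H_0 = Z.
rank ∂_1 = 8, rank ∂_2 = 18 ⇒ b_1 = 27 − 8 − 18 = 1; ∂_2 has invariant factor(s) [2] giving torsion. So H_1 = Z ⊕ Z/2Z.
rank ∂_2 = 18, rank ∂_3 = 0 ⇒ b_2 = 18 − 18 − 0 = 0. So H_2 = 0.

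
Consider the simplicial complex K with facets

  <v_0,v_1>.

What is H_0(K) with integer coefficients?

Take the total order v_0 < v_1 on the vertex set. Then K (dimension 1) consists of the simplices:

  0-simplices (2): [v_0], [v_1]
  1-simplices (1): [v_0,v_1]

Hence C_0 ≅ Z^2, C_1 ≅ Z^1.

The boundary map ∂_1: C_1 → C_0 maps an edge to its endpoints' difference, ∂[p,q] = q − p. For instance
  ∂[v_0,v_1] = [v_1] − [v_0].
As a 2×1 matrix over Z this has rank 1, with invariant factors (1).

From H_k ≅ ker(∂_k) / im(∂_{k+1}) we obtain:

  H_0: rank C_0 − rank ∂_1 = 2 − 1 = 1, and the invariant factors of ∂_1 are all 1, so H_0 = Z.

H_0 ≅ Z.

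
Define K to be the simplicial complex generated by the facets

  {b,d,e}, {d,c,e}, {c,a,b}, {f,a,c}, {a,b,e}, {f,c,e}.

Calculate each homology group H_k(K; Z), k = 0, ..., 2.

Fix the vertex order a < b < c < d < e < f and write every simplex with vertices in increasing order. Then dim K = 2 and the simplices of K are:

  0-simplices (6): a, b, c, d, e, f
  1-simplices (12): ab, ac, ae, af, bc, bd, be, cd, ce, cf, de, ef
  2-simplices (6): abc, abe, acf, bde, cde, cef

so the chain groups are C_0 ≅ Z^6, C_1 ≅ Z^12, C_2 ≅ Z^6.

Boundary ∂_1: C_1 → C_0 sends each edge [p,q] (with p < q) to q − p.
The resulting 6×12 matrix has rank 5, and its Smith normal form has invariant factors (1,1,1,1,1).

Boundary ∂_2: C_2 → C_1 maps a triangle to the signed sum of its edges. For instance
  ∂cde = de − ce + cd,
  ∂abe = be − ae + ab.
As a 12×6 matrix over Z this has rank 6, with invariant factors (1,1,1,1,1,1).

Computing H_k = (kernel of ∂_k) / (image of ∂_{k+1}):

  H_0: rank C_0 − rank ∂_1 = 6 − 5 = 1, and the invariant factors of ∂_1 are all 1, so H_0 = Z.
  H_1: rank ker ∂_1 − rank ∂_2 = (12 − 5) − 6 = 1, and the invariant factors of ∂_2 are all 1, so H_1 = Z.
  H_2: rank ker ∂_2 − rank ∂_3 = (6 − 6) − 0 = 0, and there is no ∂_3, so H_2 = 0.

As a check, the Euler characteristic is 6 − 12 + 6 = 0, which agrees with 1 − 1 + 0 = 0.
(K is a triangulation of the cylinder S^1 x I.)

H_0 = Z,  H_1 = Z,  H_2 = 0.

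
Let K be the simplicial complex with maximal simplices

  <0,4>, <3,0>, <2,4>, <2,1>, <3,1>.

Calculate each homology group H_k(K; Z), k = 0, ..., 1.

We work with the vertex ordering 0 < 1 < 2 < 3 < 4. The simplices of K, each written with vertices in increasing order, are:

  0-simplices (5): [0], [1], [2], [3], [4]
  1-simplices (5): [0,3], [0,4], [1,2], [1,3], [2,4]

giving chain groups C_0 ≅ Z^5, C_1 ≅ Z^5.

∂_1: C_1 → C_0 is given by ∂[p,q] = [q] − [p]. For instance
  ∂[0,3] = [3] − [0].
The 5×5 boundary matrix has rank 4 and Smith normal form diag(1,1,1,1).

From H_k ≅ ker(∂_k) / im(∂_{k+1}) we obtain:

  H_0: rank C_0 − rank ∂_1 = 5 − 4 = 1, and the invariant factors of ∂_1 are all 1, so H_0 = Z.
  H_1: rank ker ∂_1 − rank ∂_2 = (5 − 4) − 0 = 1, and there is no ∂_2, so H_1 = Z.

(K is a triangulation of the circle S^1.)

H_0 ≅ Z,  H_1 ≅ Z.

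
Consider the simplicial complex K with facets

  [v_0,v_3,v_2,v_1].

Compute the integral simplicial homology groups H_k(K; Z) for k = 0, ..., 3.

We work with the vertex ordering v_0 < v_1 < v_2 < v_3. The simplices of K, each written with vertices in increasing order, are:

  0-simplices (4): [v_0], [v_1], [v_2], [v_3]
  1-simplices (6): [v_0,v_1], [v_0,v_2], [v_0,v_3], [v_1,v_2], [v_1,v_3], [v_2,v_3]
  2-simplices (4): [v_0,v_1,v_2], [v_0,v_1,v_3], [v_0,v_2,v_3], [v_1,v_2,v_3]
  3-simplices (1): [v_0,v_1,v_2,v_3]

so the chain groups are C_0 ≅ Z^4, C_1 ≅ Z^6, C_2 ≅ Z^4, C_3 ≅ Z^1.

Boundary ∂_1: C_1 → C_0 sends each edge [p,q] (with p < q) to q − p.
As a 4×6 matrix over Z this has rank 3, with invariant factors (1,1,1).

∂_2: C_2 → C_1 acts by ∂[p,q,r] = [q,r] − [p,r] + [p,q]. For instance
  ∂[v_0,v_1,v_2] = [v_1,v_2] − [v_0,v_2] + [v_0,v_1],
  ∂[v_0,v_1,v_3] = [v_1,v_3] − [v_0,v_3] + [v_0,v_1].
This gives a 6×4 integer matrix of rank 3; reducing to Smith normal form yields diagonal entries (1,1,1).

Boundary ∂_3: C_3 → C_2 sends each 3-simplex σ to the alternating sum Σ_i (−1)^i (σ with its i-th vertex removed). For instance
  ∂[v_0,v_1,v_2,v_3] = [v_1,v_2,v_3] − [v_0,v_2,v_3] + [v_0,v_1,v_3] − [v_0,v_1,v_2].
The resulting 4×1 matrix has rank 1, and its Smith normal form has invariant factors (1).

From H_k ≅ ker(∂_k) / im(∂_{k+1}) we obtain:

  H_0: rank C_0 − rank ∂_1 = 4 − 3 = 1, and the invariant factors of ∂_1 are all 1, so H_0 = Z.
  H_1: rank ker ∂_1 − rank ∂_2 = (6 − 3) − 3 = 0, and the invariant factors of ∂_2 are all 1, so H_1 = 0.
  H_2: rank ker ∂_2 − rank ∂_3 = (4 − 3) − 1 = 0, and the invariant factors of ∂_3 are all 1, so H_2 = 0.
  H_3: rank ker ∂_3 − rank ∂_4 = (1 − 1) − 0 = 0, and there is no ∂_4, so H_3 = 0.

H_0 ≅ Z,  H_1 = 0,  H_2 = 0,  H_3 = 0.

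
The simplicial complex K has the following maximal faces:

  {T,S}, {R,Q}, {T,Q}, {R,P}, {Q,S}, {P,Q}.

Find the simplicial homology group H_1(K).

H_1 = Z^2.

Fix the vertex order P < Q < R < S < T and write every simplex with vertices in increasing order. Then dim K = 1 and the simplices of K are:

  0-simplices (5): P, Q, R, S, T
  1-simplices (6): PQ, PR, QR, QS, QT, ST

Hence C_0 ≅ Z^5, C_1 ≅ Z^6.

∂_1: C_1 → C_0 is given by ∂[p,q] = [q] − [p].
The 5×6 boundary matrix has rank 4 and Smith normal form diag(1,1,1,1).

Computing H_k = (kernel of ∂_k) / (image of ∂_{k+1}):

  H_1: rank ker ∂_1 − rank ∂_2 = (6 − 4) − 0 = 2, and there is no ∂_2, so H_1 = Z^2.

(K is a triangulation of a wedge of 2 circles.)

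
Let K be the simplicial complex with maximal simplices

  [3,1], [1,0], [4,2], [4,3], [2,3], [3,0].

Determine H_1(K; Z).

Fix the vertex order 0 < 1 < 2 < 3 < 4 and write every simplex with vertices in increasing order. Then dim K = 1 and the simplices of K are:

  0-simplices (5): [0], [1], [2], [3], [4]
  1-simplices (6): [0,1], [0,3], [1,3], [2,3], [2,4], [3,4]

so the chain groups are C_0 ≅ Z^5, C_1 ≅ Z^6.

∂_1: C_1 → C_0 maps an edge to its endpoints' difference, ∂[p,q] = q − p. For instance
  ∂[3,4] = [4] − [3].
This gives a 5×6 integer matrix of rank 4; reducing to Smith normal form yields diagonal entries (1,1,1,1).

Now H_k = ker ∂_k / im ∂_{k+1}, so:

  H_1: rank ker ∂_1 − rank ∂_2 = (6 − 4) − 0 = 2, and there is no ∂_2, so H_1 = Z^2.

(K is a triangulation of a wedge of 2 circles.)

H_1 ≅ Z^2.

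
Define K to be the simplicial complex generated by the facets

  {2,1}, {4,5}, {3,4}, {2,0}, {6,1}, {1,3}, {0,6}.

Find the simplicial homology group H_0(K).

H_0 ≅ Z.

We work with the vertex ordering 0 < 1 < 2 < 3 < 4 < 5 < 6. The simplices of K, each written with vertices in increasing order, are:

  0-simplices (7): [0], [1], [2], [3], [4], [5], [6]
  1-simplices (7): [0,2], [0,6], [1,2], [1,3], [1,6], [3,4], [4,5]

giving chain groups C_0 ≅ Z^7, C_1 ≅ Z^7.

∂_1: C_1 → C_0 maps an edge to its endpoints' difference, ∂[p,q] = q − p. For instance
  ∂[0,6] = [6] − [0].
This gives a 7×7 integer matrix of rank 6; reducing to Smith normal form yields diagonal entries (1,1,1,1,1,1).

Now H_k = ker ∂_k / im ∂_{k+1}, so:

  H_0: rank C_0 − rank ∂_1 = 7 − 6 = 1, and the invariant factors of ∂_1 are all 1, so H_0 = Z.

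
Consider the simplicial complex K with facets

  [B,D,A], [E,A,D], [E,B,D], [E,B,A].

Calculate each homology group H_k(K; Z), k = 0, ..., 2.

Order the vertices as A < B < D < E. Listing each simplex with vertices in this order, K has dimension 2 with simplices:

  0-simplices (4): A, B, D, E
  1-simplices (6): AB, AD, AE, BD, BE, DE
  2-simplices (4): ABD, ABE, ADE, BDE

giving chain groups C_0 ≅ Z^4, C_1 ≅ Z^6, C_2 ≅ Z^4.

The boundary map ∂_1: C_1 → C_0 sends each edge [p,q] (with p < q) to q − p.
As a 4×6 matrix over Z this has rank 3, with invariant factors (1,1,1).

The boundary map ∂_2: C_2 → C_1 acts by ∂[p,q,r] = [q,r] − [p,r] + [p,q]. For instance
  ∂ABE = BE − AE + AB,
  ∂ABD = BD − AD + AB.
This gives a 6×4 integer matrix of rank 3; reducing to Smith normal form yields diagonal entries (1,1,1).

From H_k ≅ ker(∂_k) / im(∂_{k+1}) we obtain:

  H_0: rank C_0 − rank ∂_1 = 4 − 3 = 1, and the invariant factors of ∂_1 are all 1, so H_0 ≅ Z.
  H_1: rank ker ∂_1 − rank ∂_2 = (6 − 3) − 3 = 0, and the invariant factors of ∂_2 are all 1, so H_1 ≅ 0.
  H_2: rank ker ∂_2 − rank ∂_3 = (4 − 3) − 0 = 1, and there is no ∂_3, so H_2 ≅ Z.

As a check, the Euler characteristic is 4 − 6 + 4 = 2, which agrees with 1 − 0 + 1 = 2.

H_0 = Z,  H_1 = 0,  H_2 = Z.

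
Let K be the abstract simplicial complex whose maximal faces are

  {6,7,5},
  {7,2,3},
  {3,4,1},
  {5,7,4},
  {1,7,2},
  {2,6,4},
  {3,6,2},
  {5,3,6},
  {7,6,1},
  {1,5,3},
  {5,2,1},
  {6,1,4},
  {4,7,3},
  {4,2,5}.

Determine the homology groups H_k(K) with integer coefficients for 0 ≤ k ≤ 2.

H_0 = Z,  H_1 = Z^2,  H_2 = Z.

Take the total order 1 < 2 < 3 < 4 < 5 < 6 < 7 on the vertex set. Then K (dimension 2) consists of the simplices:

  0-simplices (7): [1], [2], [3], [4], [5], [6], [7]
  1-simplices (21): [1,2], [1,3], [1,4], [1,5], [1,6], [1,7], [2,3], [2,4], [2,5], [2,6], [2,7], [3,4], [3,5], [3,6], [3,7], [4,5], [4,6], [4,7], [5,6], [5,7], [6,7]
  2-simplices (14): [1,2,5], [1,2,7], [1,3,4], [1,3,5], [1,4,6], [1,6,7], [2,3,6], [2,3,7], [2,4,5], [2,4,6], [3,4,7], [3,5,6], [4,5,7], [5,6,7]

Hence C_0 ≅ Z^7, C_1 ≅ Z^21, C_2 ≅ Z^14.

Boundary ∂_1: C_1 → C_0 maps an edge to its endpoints' difference, ∂[p,q] = q − p.
As a 7×21 matrix over Z this has rank 6, with invariant factors (1,1,1,1,1,1).

Boundary ∂_2: C_2 → C_1 acts by ∂[p,q,r] = [q,r] − [p,r] + [p,q]. For instance
  ∂[1,3,4] = [3,4] − [1,4] + [1,3],
  ∂[1,2,5] = [2,5] − [1,5] + [1,2].
The 21×14 boundary matrix has rank 13 and Smith normal form diag(1,1,1,1,1,1,1,1,1,1,1,1,1).

Reading off H_k = ker ∂_k / im ∂_{k+1}:

  H_0: rank C_0 − rank ∂_1 = 7 − 6 = 1, and the invariant factors of ∂_1 are all 1, so H_0 = Z.
  H_1: rank ker ∂_1 − rank ∂_2 = (21 − 6) − 13 = 2, and the invariant factors of ∂_2 are all 1, so H_1 = Z^2.
  H_2: rank ker ∂_2 − rank ∂_3 = (14 − 13) − 0 = 1, and there is no ∂_3, so H_2 = Z.

As a check, the Euler characteristic is 7 − 21 + 14 = 0, which agrees with 1 − 2 + 1 = 0.
(K is a triangulation of the torus T^2.)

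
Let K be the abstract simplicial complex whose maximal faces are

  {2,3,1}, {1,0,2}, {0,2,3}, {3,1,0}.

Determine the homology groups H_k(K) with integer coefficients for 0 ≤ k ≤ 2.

Fix the vertex order 0 < 1 < 2 < 3 and write every simplex with vertices in increasing order. Then dim K = 2 and the simplices of K are:

  0-simplices (4): [0], [1], [2], [3]
  1-simplices (6): [0,1], [0,2], [0,3], [1,2], [1,3], [2,3]
  2-simplices (4): [0,1,2], [0,1,3], [0,2,3], [1,2,3]

so the chain groups are C_0 ≅ Z^4, C_1 ≅ Z^6, C_2 ≅ Z^4.

∂_1: C_1 → C_0 is given by ∂[p,q] = [q] − [p].
The 4×6 boundary matrix has rank 3 and Smith normal form diag(1,1,1).

∂_2: C_2 → C_1 sends each 2-simplex [p,q,r] to [q,r] − [p,r] + [p,q]. For instance
  ∂[0,1,2] = [1,2] − [0,2] + [0,1],
  ∂[1,2,3] = [2,3] − [1,3] + [1,2].
This gives a 6×4 integer matrix of rank 3; reducing to Smith normal form yields diagonal entries (1,1,1).

Computing H_k = (kernel of ∂_k) / (image of ∂_{k+1}):

  H_0: rank C_0 − rank ∂_1 = 4 − 3 = 1, and the invariant factors of ∂_1 are all 1, so H_0 = Z.
  H_1: rank ker ∂_1 − rank ∂_2 = (6 − 3) − 3 = 0, and the invariant factors of ∂_2 are all 1, so H_1 = 0.
  H_2: rank ker ∂_2 − rank ∂_3 = (4 − 3) − 0 = 1, and there is no ∂_3, so H_2 = Z.

As a check, the Euler characteristic is 4 − 6 + 4 = 2, which agrees with 1 − 0 + 1 = 2.

H_0 = Z,  H_1 = 0,  H_2 = Z.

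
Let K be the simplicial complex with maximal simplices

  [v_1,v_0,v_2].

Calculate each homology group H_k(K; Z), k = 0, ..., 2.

K has 3 vertices, 3 edges, 1 triangle.
rank ∂_0 = 0, rank ∂_1 = 2 ⇒ b_0 = 3 − 0 − 2 = 1; all invariant factors of ∂_1 are 1 so no torsion. So H_0 = Z.
rank ∂_1 = 2, rank ∂_2 = 1 ⇒ b_1 = 3 − 2 − 1 = 0; all invariant factors of ∂_2 are 1 so no torsion. So H_1 = 0.
rank ∂_2 = 1, rank ∂_3 = 0 ⇒ b_2 = 1 − 1 − 0 = 0. So H_2 = 0.

H_0 ≅ Z,  H_1 = 0,  H_2 = 0.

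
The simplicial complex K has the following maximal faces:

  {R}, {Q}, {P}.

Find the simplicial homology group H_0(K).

We work with the vertex ordering P < Q < R. The simplices of K, each written with vertices in increasing order, are:

  0-simplices (3): P, Q, R

so the chain groups are C_0 ≅ Z^3.

Computing H_k = (kernel of ∂_k) / (image of ∂_{k+1}):

  H_0: rank C_0 − rank ∂_1 = 3 − 0 = 3, and there is no ∂_1, so H_0 = Z^3.

H_0 ≅ Z^3.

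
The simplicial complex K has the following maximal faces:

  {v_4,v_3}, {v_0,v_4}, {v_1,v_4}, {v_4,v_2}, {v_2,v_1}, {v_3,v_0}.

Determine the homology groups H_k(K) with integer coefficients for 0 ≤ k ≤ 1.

H_0 ≅ Z,  H_1 ≅ Z^2.

Order the vertices as v_0 < v_1 < v_2 < v_3 < v_4. Listing each simplex with vertices in this order, K has dimension 1 with simplices:

  0-simplices (5): [v_0], [v_1], [v_2], [v_3], [v_4]
  1-simplices (6): [v_0,v_3], [v_0,v_4], [v_1,v_2], [v_1,v_4], [v_2,v_4], [v_3,v_4]

Hence C_0 ≅ Z^5, C_1 ≅ Z^6.

Boundary ∂_1: C_1 → C_0 sends each edge [p,q] (with p < q) to q − p. For instance
  ∂[v_0,v_3] = [v_3] − [v_0].
This gives a 5×6 integer matrix of rank 4; reducing to Smith normal form yields diagonal entries (1,1,1,1).

Reading off H_k = ker ∂_k / im ∂_{k+1}:

  H_0: rank C_0 − rank ∂_1 = 5 − 4 = 1, and the invariant factors of ∂_1 are all 1, so H_0 ≅ Z.
  H_1: rank ker ∂_1 − rank ∂_2 = (6 − 4) − 0 = 2, and there is no ∂_2, so H_1 ≅ Z^2.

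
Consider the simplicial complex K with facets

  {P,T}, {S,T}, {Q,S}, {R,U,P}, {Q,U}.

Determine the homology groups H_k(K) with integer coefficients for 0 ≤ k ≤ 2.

Take the total order P < Q < R < S < T < U on the vertex set. Then K (dimension 2) consists of the simplices:

  0-simplices (6): P, Q, R, S, T, U
  1-simplices (7): PR, PT, PU, QS, QU, RU, ST
  2-simplices (1): PRU

giving chain groups C_0 ≅ Z^6, C_1 ≅ Z^7, C_2 ≅ Z^1.

Boundary ∂_1: C_1 → C_0 maps an edge to its endpoints' difference, ∂[p,q] = q − p. For instance
  ∂ST = T − S.
This gives a 6×7 integer matrix of rank 5; reducing to Smith normal form yields diagonal entries (1,1,1,1,1).

Boundary ∂_2: C_2 → C_1 maps a triangle to the signed sum of its edges. For instance
  ∂PRU = RU − PU + PR.
As a 7×1 matrix over Z this has rank 1, with invariant factors (1).

Now H_k = ker ∂_k / im ∂_{k+1}, so:

  H_0: rank C_0 − rank ∂_1 = 6 − 5 = 1, and the invariant factors of ∂_1 are all 1, so H_0 ≅ Z.
  H_1: rank ker ∂_1 − rank ∂_2 = (7 − 5) − 1 = 1, and the invariant factors of ∂_2 are all 1, so H_1 ≅ Z.
  H_2: rank ker ∂_2 − rank ∂_3 = (1 − 1) − 0 = 0, and there is no ∂_3, so H_2 ≅ 0.

As a check, the Euler characteristic is 6 − 7 + 1 = 0, which agrees with 1 − 1 + 0 = 0.

H_0 ≅ Z,  H_1 ≅ Z,  H_2 = 0.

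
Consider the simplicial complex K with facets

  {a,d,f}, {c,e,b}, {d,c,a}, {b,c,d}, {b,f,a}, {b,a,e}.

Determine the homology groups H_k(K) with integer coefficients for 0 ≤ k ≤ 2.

Take the total order a < b < c < d < e < f on the vertex set. Then K (dimension 2) consists of the simplices:

  0-simplices (6): a, b, c, d, e, f
  1-simplices (12): ab, ac, ad, ae, af, bc, bd, be, bf, cd, ce, df
  2-simplices (6): abe, abf, acd, adf, bcd, bce

Hence C_0 ≅ Z^6, C_1 ≅ Z^12, C_2 ≅ Z^6.

The boundary map ∂_1: C_1 → C_0 sends each edge [p,q] (with p < q) to q − p. For instance
  ∂df = f − d.
This gives a 6×12 integer matrix of rank 5; reducing to Smith normal form yields diagonal entries (1,1,1,1,1).

The boundary map ∂_2: C_2 → C_1 sends each 2-simplex [p,q,r] to [q,r] − [p,r] + [p,q]. For instance
  ∂acd = cd − ad + ac,
  ∂abf = bf − af + ab.
The 12×6 boundary matrix has rank 6 and Smith normal form diag(1,1,1,1,1,1).

From H_k ≅ ker(∂_k) / im(∂_{k+1}) we obtain:

  H_0: rank C_0 − rank ∂_1 = 6 − 5 = 1, and the invariant factors of ∂_1 are all 1, so H_0 = Z.
  H_1: rank ker ∂_1 − rank ∂_2 = (12 − 5) − 6 = 1, and the invariant factors of ∂_2 are all 1, so H_1 = Z.
  H_2: rank ker ∂_2 − rank ∂_3 = (6 − 6) − 0 = 0, and there is no ∂_3, so H_2 = 0.

H_0 ≅ Z,  H_1 ≅ Z,  H_2 = 0.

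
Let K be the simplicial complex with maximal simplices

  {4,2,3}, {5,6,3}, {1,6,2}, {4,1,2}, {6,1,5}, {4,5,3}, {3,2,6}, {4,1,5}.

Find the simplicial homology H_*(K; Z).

Order the vertices as 1 < 2 < 3 < 4 < 5 < 6. Listing each simplex with vertices in this order, K has dimension 2 with simplices:

  0-simplices (6): [1], [2], [3], [4], [5], [6]
  1-simplices (12): [1,2], [1,4], [1,5], [1,6], [2,3], [2,4], [2,6], [3,4], [3,5], [3,6], [4,5], [5,6]
  2-simplices (8): [1,2,4], [1,2,6], [1,4,5], [1,5,6], [2,3,4], [2,3,6], [3,4,5], [3,5,6]

so the chain groups are C_0 ≅ Z^6, C_1 ≅ Z^12, C_2 ≅ Z^8.

Boundary ∂_1: C_1 → C_0 sends each edge [p,q] (with p < q) to q − p.
The 6×12 boundary matrix has rank 5 and Smith normal form diag(1,1,1,1,1).

Boundary ∂_2: C_2 → C_1 sends each 2-simplex [p,q,r] to [q,r] − [p,r] + [p,q]. For instance
  ∂[2,3,6] = [3,6] − [2,6] + [2,3],
  ∂[1,5,6] = [5,6] − [1,6] + [1,5].
As a 12×8 matrix over Z this has rank 7, with invariant factors (1,1,1,1,1,1,1).

Reading off H_k = ker ∂_k / im ∂_{k+1}:

  H_0: rank C_0 − rank ∂_1 = 6 − 5 = 1, and the invariant factors of ∂_1 are all 1, so H_0 ≅ Z.
  H_1: rank ker ∂_1 − rank ∂_2 = (12 − 5) − 7 = 0, and the invariant factors of ∂_2 are all 1, so H_1 ≅ 0.
  H_2: rank ker ∂_2 − rank ∂_3 = (8 − 7) − 0 = 1, and there is no ∂_3, so H_2 ≅ Z.

H_0 = Z,  H_1 = 0,  H_2 = Z.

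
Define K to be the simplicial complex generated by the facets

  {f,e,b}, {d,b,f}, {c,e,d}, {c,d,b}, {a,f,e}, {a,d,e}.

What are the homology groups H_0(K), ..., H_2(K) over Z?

Take the total order a < b < c < d < e < f on the vertex set. Then K (dimension 2) consists of the simplices:

  0-simplices (6): a, b, c, d, e, f
  1-simplices (12): ad, ae, af, bc, bd, be, bf, cd, ce, de, df, ef
  2-simplices (6): ade, aef, bcd, bdf, bef, cde

so the chain groups are C_0 ≅ Z^6, C_1 ≅ Z^12, C_2 ≅ Z^6.

Boundary ∂_1: C_1 → C_0 is given by ∂[p,q] = [q] − [p].
The resulting 6×12 matrix has rank 5, and its Smith normal form has invariant factors (1,1,1,1,1).

The boundary map ∂_2: C_2 → C_1 maps a triangle to the signed sum of its edges. For instance
  ∂cde = de − ce + cd,
  ∂bef = ef − bf + be.
The 12×6 boundary matrix has rank 6 and Smith normal form diag(1,1,1,1,1,1).

From H_k ≅ ker(∂_k) / im(∂_{k+1}) we obtain:

  H_0: rank C_0 − rank ∂_1 = 6 − 5 = 1, and the invariant factors of ∂_1 are all 1, so H_0 = Z.
  H_1: rank ker ∂_1 − rank ∂_2 = (12 − 5) − 6 = 1, and the invariant factors of ∂_2 are all 1, so H_1 = Z.
  H_2: rank ker ∂_2 − rank ∂_3 = (6 − 6) − 0 = 0, and there is no ∂_3, so H_2 = 0.

As a check, the Euler characteristic is 6 − 12 + 6 = 0, which agrees with 1 − 1 + 0 = 0.

H_0 ≅ Z,  H_1 ≅ Z,  H_2 = 0.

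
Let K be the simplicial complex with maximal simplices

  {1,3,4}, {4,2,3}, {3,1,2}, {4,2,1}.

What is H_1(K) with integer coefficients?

Take the total order 1 < 2 < 3 < 4 on the vertex set. Then K (dimension 2) consists of the simplices:

  0-simplices (4): [1], [2], [3], [4]
  1-simplices (6): [1,2], [1,3], [1,4], [2,3], [2,4], [3,4]
  2-simplices (4): [1,2,3], [1,2,4], [1,3,4], [2,3,4]

so the chain groups are C_0 ≅ Z^4, C_1 ≅ Z^6, C_2 ≅ Z^4.

∂_1: C_1 → C_0 is given by ∂[p,q] = [q] − [p]. For instance
  ∂[2,4] = [4] − [2].
The 4×6 boundary matrix has rank 3 and Smith normal form diag(1,1,1).

Boundary ∂_2: C_2 → C_1 acts by ∂[p,q,r] = [q,r] − [p,r] + [p,q]. For instance
  ∂[1,2,4] = [2,4] − [1,4] + [1,2],
  ∂[2,3,4] = [3,4] − [2,4] + [2,3].
As a 6×4 matrix over Z this has rank 3, with invariant factors (1,1,1).

Computing H_k = (kernel of ∂_k) / (image of ∂_{k+1}):

  H_1: rank ker ∂_1 − rank ∂_2 = (6 − 3) − 3 = 0, and the invariant factors of ∂_2 are all 1, so H_1 = 0.

H_1 = 0.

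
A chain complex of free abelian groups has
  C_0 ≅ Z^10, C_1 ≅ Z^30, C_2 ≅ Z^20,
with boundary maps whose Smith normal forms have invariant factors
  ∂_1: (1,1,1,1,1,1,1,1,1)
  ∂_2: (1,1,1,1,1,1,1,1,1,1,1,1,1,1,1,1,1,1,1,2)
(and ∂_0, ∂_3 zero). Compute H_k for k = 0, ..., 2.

H_0: b_0 = 10 − 0 − 9 = 1; torsion from ∂_1 factors > 1: none. So H_0 = Z.
H_1: b_1 = 30 − 9 − 20 = 1; torsion from ∂_2 factors > 1: [2]. So H_1 = Z ⊕ Z/2.
H_2: b_2 = 20 − 20 − 0 = 0; torsion from ∂_3 factors > 1: none. So H_2 = 0.

H_0 = Z,  H_1 = Z ⊕ Z/2,  H_2 = 0.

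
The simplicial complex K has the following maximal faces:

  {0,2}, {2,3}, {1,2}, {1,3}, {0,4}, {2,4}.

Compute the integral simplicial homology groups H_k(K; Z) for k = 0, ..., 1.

H_0 ≅ Z,  H_1 ≅ Z^2.

Fix the vertex order 0 < 1 < 2 < 3 < 4 and write every simplex with vertices in increasing order. Then dim K = 1 and the simplices of K are:

  0-simplices (5): [0], [1], [2], [3], [4]
  1-simplices (6): [0,2], [0,4], [1,2], [1,3], [2,3], [2,4]

so the chain groups are C_0 ≅ Z^5, C_1 ≅ Z^6.

∂_1: C_1 → C_0 is given by ∂[p,q] = [q] − [p]. For instance
  ∂[1,2] = [2] − [1].
The 5×6 boundary matrix has rank 4 and Smith normal form diag(1,1,1,1).

Computing H_k = (kernel of ∂_k) / (image of ∂_{k+1}):

  H_0: rank C_0 − rank ∂_1 = 5 − 4 = 1, and the invariant factors of ∂_1 are all 1, so H_0 = Z.
  H_1: rank ker ∂_1 − rank ∂_2 = (6 − 4) − 0 = 2, and there is no ∂_2, so H_1 = Z^2.

(K is a triangulation of a wedge of 2 circles.)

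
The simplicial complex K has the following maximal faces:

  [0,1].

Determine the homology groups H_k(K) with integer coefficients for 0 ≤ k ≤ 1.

H_0 ≅ Z,  H_1 = 0.

Take the total order 0 < 1 on the vertex set. Then K (dimension 1) consists of the simplices:

  0-simplices (2): [0], [1]
  1-simplices (1): [0,1]

so the chain groups are C_0 ≅ Z^2, C_1 ≅ Z^1.

Boundary ∂_1: C_1 → C_0 is given by ∂[p,q] = [q] − [p].
This gives a 2×1 integer matrix of rank 1; reducing to Smith normal form yields diagonal entries (1).

Now H_k = ker ∂_k / im ∂_{k+1}, so:

  H_0: rank C_0 − rank ∂_1 = 2 − 1 = 1, and the invariant factors of ∂_1 are all 1, so H_0 ≅ Z.
  H_1: rank ker ∂_1 − rank ∂_2 = (1 − 1) − 0 = 0, and there is no ∂_2, so H_1 ≅ 0.

As a check, the Euler characteristic is 2 − 1 = 1, which agrees with 1 − 0 = 1.
(K is a triangulation of the 1-simplex.)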